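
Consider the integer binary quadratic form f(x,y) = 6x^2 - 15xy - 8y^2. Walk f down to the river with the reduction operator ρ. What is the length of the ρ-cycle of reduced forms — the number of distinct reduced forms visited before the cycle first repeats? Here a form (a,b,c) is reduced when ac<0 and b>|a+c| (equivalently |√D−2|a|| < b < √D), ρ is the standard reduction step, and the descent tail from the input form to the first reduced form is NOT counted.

D = 417, ⌊√D⌋ = 20
descent: ρ → (-8,15,6)  [lands on river]
river: ρ → (6,9,-14)
river: ρ → (-14,19,1)
river: ρ → (1,19,-14)
river: ρ → (-14,9,6)
river: ρ → (6,15,-8)
river: ρ → (-8,17,4)
river: ρ → (4,15,-12)
river: ρ → (-12,9,7)
river: ρ → (7,19,-2)
river: ρ → (-2,17,16)
river: ρ → (16,15,-3)
river: ρ → (-3,15,16)
river: ρ → (16,17,-2)
river: ρ → (-2,19,7)
river: ρ → (7,9,-12)
river: ρ → (-12,15,4)
river: ρ → (4,17,-8)
ρ-cycle length = 18 (tail of 1 descent step not counted)

18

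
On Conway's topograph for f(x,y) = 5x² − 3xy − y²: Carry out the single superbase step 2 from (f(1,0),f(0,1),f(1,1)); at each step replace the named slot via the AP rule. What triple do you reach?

start (5,-1,1) = (f(1,0),f(0,1),f(1,1))
replace slot 2: 2·(5+1) − (-1) = 13 → (5,13,1)

5,13,1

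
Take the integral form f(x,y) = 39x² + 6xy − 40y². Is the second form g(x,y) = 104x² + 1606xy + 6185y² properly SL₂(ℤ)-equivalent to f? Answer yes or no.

D₁ = 6276, D₂ = 6276
river cycle of f (length 46): (-40, 74, 5), (5, 76, -25), (-25, 74, 8), (8, 70, -43), (-43, 16, 35), (35, 54, -24), (-24, 42, 47), (47, 52, -19), (-19, 62, 32), (32, 66, -15), … (36 more)
river cycle of g (length 46): (-7, 72, 39), (39, 6, -40), (-40, 74, 5), (5, 76, -25), (-25, 74, 8), (8, 70, -43), (-43, 16, 35), (35, 54, -24), (-24, 42, 47), (47, 52, -19), … (36 more)
cycles coincide ⇒ equivalent

yes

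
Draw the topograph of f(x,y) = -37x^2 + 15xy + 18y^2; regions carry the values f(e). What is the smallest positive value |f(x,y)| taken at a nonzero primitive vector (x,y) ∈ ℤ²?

descent: ρ → (18,21,-34)  [lands on river]
river: ρ → (-34,47,5)
river: ρ → (5,53,-4)
river: ρ → (-4,51,18)
closes: descent 1, river 4
min |a| on river = 4

4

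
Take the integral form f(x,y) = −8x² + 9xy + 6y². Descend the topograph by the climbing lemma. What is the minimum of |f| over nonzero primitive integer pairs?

river: ρ → (6,15,-2)
river: ρ → (-2,13,13)
river: ρ → (13,13,-2)
river: ρ → (-2,15,6)
river: ρ → (6,9,-8)
river: ρ → (-8,7,7)
river: ρ → (7,7,-8)
river: ρ → (-8,9,6)
closes: descent 0, river 8
min |a| on river = 2

2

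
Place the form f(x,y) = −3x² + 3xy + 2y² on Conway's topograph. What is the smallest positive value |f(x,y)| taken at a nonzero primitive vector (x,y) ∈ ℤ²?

river: ρ → (2,5,-1)
river: ρ → (-1,5,2)
river: ρ → (2,3,-3)
river: ρ → (-3,3,2)
closes: descent 0, river 4
min |a| on river = 1

1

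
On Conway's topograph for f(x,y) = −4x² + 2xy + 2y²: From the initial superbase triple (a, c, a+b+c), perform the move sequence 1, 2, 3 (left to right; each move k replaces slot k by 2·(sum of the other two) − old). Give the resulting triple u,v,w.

start (-4,2,0) = (f(1,0),f(0,1),f(1,1))
replace slot 1: 2·(2+0) − (-4) = 8 → (8,2,0)
replace slot 2: 2·(8+0) − 2 = 14 → (8,14,0)
replace slot 3: 2·(8+14) − 0 = 44 → (8,14,44)

8,14,44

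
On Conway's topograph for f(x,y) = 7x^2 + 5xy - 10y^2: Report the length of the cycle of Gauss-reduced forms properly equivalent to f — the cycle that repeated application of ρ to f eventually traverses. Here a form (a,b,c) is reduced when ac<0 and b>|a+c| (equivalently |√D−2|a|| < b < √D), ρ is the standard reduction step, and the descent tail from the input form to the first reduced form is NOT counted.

D = 305, ⌊√D⌋ = 17
river: ρ → (-10,15,2)
river: ρ → (2,17,-2)
river: ρ → (-2,15,10)
river: ρ → (10,5,-7)
river: ρ → (-7,9,8)
river: ρ → (8,7,-8)
river: ρ → (-8,9,7)
river: ρ → (7,5,-10)
ρ-cycle length = 8 (tail of 0 descent steps not counted)

8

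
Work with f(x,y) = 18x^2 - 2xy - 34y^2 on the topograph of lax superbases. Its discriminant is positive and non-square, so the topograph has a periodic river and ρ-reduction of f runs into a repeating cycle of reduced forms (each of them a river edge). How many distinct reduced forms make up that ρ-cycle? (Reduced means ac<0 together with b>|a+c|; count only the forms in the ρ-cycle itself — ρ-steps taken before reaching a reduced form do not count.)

D = 2452, ⌊√D⌋ = 49
descent: ρ → (-34,2,18)
descent: ρ → (18,34,-18)  [lands on river]
river: ρ → (-18,38,14)
river: ρ → (14,46,-6)
river: ρ → (-6,38,42)
river: ρ → (42,46,-2)
river: ρ → (-2,46,42)
river: ρ → (42,38,-6)
river: ρ → (-6,46,14)
river: ρ → (14,38,-18)
river: ρ → (-18,34,18)
river: ρ → (18,38,-14)
river: ρ → (-14,46,6)
river: ρ → (6,38,-42)
river: ρ → (-42,46,2)
river: ρ → (2,46,-42)
river: ρ → (-42,38,6)
river: ρ → (6,46,-14)
river: ρ → (-14,38,18)
ρ-cycle length = 18 (tail of 2 descent steps not counted)

18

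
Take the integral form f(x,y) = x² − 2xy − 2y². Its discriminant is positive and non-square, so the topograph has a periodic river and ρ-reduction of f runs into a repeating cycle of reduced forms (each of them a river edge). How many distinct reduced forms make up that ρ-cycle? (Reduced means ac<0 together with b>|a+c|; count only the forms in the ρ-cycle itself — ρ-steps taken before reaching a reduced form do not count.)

D = 12, ⌊√D⌋ = 3
descent: ρ → (-2,2,1)  [lands on river]
river: ρ → (1,2,-2)
ρ-cycle length = 2 (tail of 1 descent step not counted)

2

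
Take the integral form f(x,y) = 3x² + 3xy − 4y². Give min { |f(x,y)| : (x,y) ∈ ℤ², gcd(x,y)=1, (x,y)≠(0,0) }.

river: ρ → (-4,5,2)
river: ρ → (2,7,-1)
river: ρ → (-1,7,2)
river: ρ → (2,5,-4)
river: ρ → (-4,3,3)
river: ρ → (3,3,-4)
closes: descent 0, river 6
min |a| on river = 1

1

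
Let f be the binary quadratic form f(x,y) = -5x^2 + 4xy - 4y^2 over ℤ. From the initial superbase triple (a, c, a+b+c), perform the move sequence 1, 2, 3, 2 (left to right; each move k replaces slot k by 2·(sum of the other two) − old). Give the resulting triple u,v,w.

start (-5,-4,-5) = (f(1,0),f(0,1),f(1,1))
replace slot 1: 2·((-4)+(-5)) − (-5) = -13 → (-13,-4,-5)
replace slot 2: 2·((-13)+(-5)) − (-4) = -32 → (-13,-32,-5)
replace slot 3: 2·((-13)+(-32)) − (-5) = -85 → (-13,-32,-85)
replace slot 2: 2·((-13)+(-85)) − (-32) = -164 → (-13,-164,-85)

-13,-164,-85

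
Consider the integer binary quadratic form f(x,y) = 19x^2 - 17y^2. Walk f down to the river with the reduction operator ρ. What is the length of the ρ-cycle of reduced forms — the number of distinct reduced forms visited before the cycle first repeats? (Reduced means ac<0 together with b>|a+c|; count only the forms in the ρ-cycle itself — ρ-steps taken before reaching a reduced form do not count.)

D = 1292, ⌊√D⌋ = 35
descent: ρ → (-17,34,2)  [lands on river]
river: ρ → (2,34,-17)
ρ-cycle length = 2 (tail of 1 descent step not counted)

2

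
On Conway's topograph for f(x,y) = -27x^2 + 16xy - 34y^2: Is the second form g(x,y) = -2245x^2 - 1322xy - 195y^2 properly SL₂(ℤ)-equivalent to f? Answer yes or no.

D₁ = -3416, D₂ = -3416
f is negative-definite; reduce −f:
−f: reduced (well bottom): (27,-16,34) with a≤c, −a<b≤a
flip sign back: reduced form of f is (-27,16,-34)
g is negative-definite; reduce −g:
−g: flip: (2245,1322,195)→(195,-1322,2245)
−g: translate: b→-152 (≡-1322 mod 390), so (195,-1322,2245)→(195,-152,34)
−g: flip: (195,-152,34)→(34,152,195)
−g: translate: b→16 (≡152 mod 68), so (34,152,195)→(34,16,27)
−g: flip: (34,16,27)→(27,-16,34)
−g: reduced (well bottom): (27,-16,34) with a≤c, −a<b≤a
flip sign back: reduced form of g is (-27,16,-34)
reduced forms (-27, 16, -34) vs (-27, 16, -34) ⇒ equivalent

yes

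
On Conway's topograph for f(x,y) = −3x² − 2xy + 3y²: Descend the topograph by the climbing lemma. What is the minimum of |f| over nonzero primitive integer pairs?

descent: ρ → (3,2,-3)  [lands on river]
river: ρ → (-3,4,2)
river: ρ → (2,4,-3)
river: ρ → (-3,2,3)
river: ρ → (3,4,-2)
river: ρ → (-2,4,3)
closes: descent 1, river 6
min |a| on river = 2

2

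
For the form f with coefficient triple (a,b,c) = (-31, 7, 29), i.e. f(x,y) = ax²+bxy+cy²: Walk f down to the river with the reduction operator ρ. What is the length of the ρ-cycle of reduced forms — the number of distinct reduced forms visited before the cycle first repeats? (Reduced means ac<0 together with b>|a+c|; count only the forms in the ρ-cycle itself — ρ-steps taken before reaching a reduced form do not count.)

D = 3645, ⌊√D⌋ = 60
river: ρ → (29,51,-9)
river: ρ → (-9,57,11)
river: ρ → (11,53,-19)
river: ρ → (-19,23,41)
river: ρ → (41,59,-1)
river: ρ → (-1,59,41)
river: ρ → (41,23,-19)
river: ρ → (-19,53,11)
river: ρ → (11,57,-9)
river: ρ → (-9,51,29)
river: ρ → (29,7,-31)
river: ρ → (-31,55,5)
river: ρ → (5,55,-31)
river: ρ → (-31,7,29)
ρ-cycle length = 14 (tail of 0 descent steps not counted)

14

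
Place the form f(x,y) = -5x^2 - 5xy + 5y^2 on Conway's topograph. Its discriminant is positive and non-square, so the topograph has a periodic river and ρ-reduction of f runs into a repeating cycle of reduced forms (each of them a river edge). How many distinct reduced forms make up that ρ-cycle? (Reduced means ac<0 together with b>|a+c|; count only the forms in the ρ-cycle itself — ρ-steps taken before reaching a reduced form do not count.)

D = 125, ⌊√D⌋ = 11
descent: ρ → (5,5,-5)  [lands on river]
river: ρ → (-5,5,5)
ρ-cycle length = 2 (tail of 1 descent step not counted)

2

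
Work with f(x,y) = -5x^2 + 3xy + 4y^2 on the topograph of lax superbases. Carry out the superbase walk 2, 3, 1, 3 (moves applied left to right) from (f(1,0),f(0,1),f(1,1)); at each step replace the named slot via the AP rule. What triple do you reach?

start (-5,4,2) = (f(1,0),f(0,1),f(1,1))
replace slot 2: 2·((-5)+2) − 4 = -10 → (-5,-10,2)
replace slot 3: 2·((-5)+(-10)) − 2 = -32 → (-5,-10,-32)
replace slot 1: 2·((-10)+(-32)) − (-5) = -79 → (-79,-10,-32)
replace slot 3: 2·((-79)+(-10)) − (-32) = -146 → (-79,-10,-146)

-79,-10,-146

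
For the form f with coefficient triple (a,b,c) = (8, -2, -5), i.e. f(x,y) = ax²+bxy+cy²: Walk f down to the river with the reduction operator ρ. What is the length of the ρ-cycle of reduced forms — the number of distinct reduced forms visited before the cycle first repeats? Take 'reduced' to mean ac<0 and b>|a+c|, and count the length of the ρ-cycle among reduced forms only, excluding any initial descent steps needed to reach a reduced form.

D = 164, ⌊√D⌋ = 12
descent: ρ → (-5,12,1)  [lands on river]
river: ρ → (1,12,-5)
river: ρ → (-5,8,5)
river: ρ → (5,12,-1)
river: ρ → (-1,12,5)
river: ρ → (5,8,-5)
ρ-cycle length = 6 (tail of 1 descent step not counted)

6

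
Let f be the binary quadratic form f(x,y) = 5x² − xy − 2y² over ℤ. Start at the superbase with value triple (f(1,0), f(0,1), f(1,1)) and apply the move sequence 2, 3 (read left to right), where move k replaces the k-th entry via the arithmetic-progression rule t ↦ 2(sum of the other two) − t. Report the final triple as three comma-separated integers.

start (5,-2,2) = (f(1,0),f(0,1),f(1,1))
replace slot 2: 2·(5+2) − (-2) = 16 → (5,16,2)
replace slot 3: 2·(5+16) − 2 = 40 → (5,16,40)

5,16,40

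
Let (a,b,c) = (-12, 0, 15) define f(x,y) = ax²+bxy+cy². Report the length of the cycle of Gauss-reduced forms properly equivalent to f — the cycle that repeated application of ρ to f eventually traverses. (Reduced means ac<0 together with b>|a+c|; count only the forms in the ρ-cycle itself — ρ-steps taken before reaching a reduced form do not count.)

D = 720, ⌊√D⌋ = 26
descent: ρ → (15,0,-12)
descent: ρ → (-12,24,3)  [lands on river]
river: ρ → (3,24,-12)
ρ-cycle length = 2 (tail of 2 descent steps not counted)

2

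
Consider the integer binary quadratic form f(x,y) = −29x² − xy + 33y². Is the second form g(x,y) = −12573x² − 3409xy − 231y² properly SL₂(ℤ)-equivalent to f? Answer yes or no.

D₁ = 3829, D₂ = 3829
river cycle of f (length 34): (-29, 57, 5), (5, 53, -51), (-51, 49, 7), (7, 49, -51), (-51, 53, 5), (5, 57, -29), (-29, 59, 3), (3, 61, -9), (-9, 47, 45), (45, 43, -11), … (24 more)
river cycle of g (length 34): (-29, 57, 5), (5, 53, -51), (-51, 49, 7), (7, 49, -51), (-51, 53, 5), (5, 57, -29), (-29, 59, 3), (3, 61, -9), (-9, 47, 45), (45, 43, -11), … (24 more)
cycles coincide ⇒ equivalent

yes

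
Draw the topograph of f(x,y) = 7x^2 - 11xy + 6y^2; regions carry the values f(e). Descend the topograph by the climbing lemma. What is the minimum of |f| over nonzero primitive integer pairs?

translate: b→3 (≡-11 mod 14), so (7,-11,6)→(7,3,2)
flip: (7,3,2)→(2,-3,7)
translate: b→1 (≡-3 mod 4), so (2,-3,7)→(2,1,6)
reduced (well bottom): (2,1,6) with a≤c, −a<b≤a
well minimum = a = 2

2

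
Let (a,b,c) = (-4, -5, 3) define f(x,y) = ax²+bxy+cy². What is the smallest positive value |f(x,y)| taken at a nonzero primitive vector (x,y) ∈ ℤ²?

descent: ρ → (3,5,-4)  [lands on river]
river: ρ → (-4,3,4)
river: ρ → (4,5,-3)
river: ρ → (-3,7,2)
river: ρ → (2,5,-6)
river: ρ → (-6,7,1)
river: ρ → (1,7,-6)
river: ρ → (-6,5,2)
river: ρ → (2,7,-3)
river: ρ → (-3,5,4)
river: ρ → (4,3,-4)
river: ρ → (-4,5,3)
river: ρ → (3,7,-2)
river: ρ → (-2,5,6)
river: ρ → (6,7,-1)
river: ρ → (-1,7,6)
river: ρ → (6,5,-2)
river: ρ → (-2,7,3)
closes: descent 1, river 18
min |a| on river = 1

1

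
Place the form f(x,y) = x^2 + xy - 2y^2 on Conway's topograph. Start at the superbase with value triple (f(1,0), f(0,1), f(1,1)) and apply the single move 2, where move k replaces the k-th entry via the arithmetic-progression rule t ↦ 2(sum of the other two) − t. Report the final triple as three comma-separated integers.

start (1,-2,0) = (f(1,0),f(0,1),f(1,1))
replace slot 2: 2·(1+0) − (-2) = 4 → (1,4,0)

1,4,0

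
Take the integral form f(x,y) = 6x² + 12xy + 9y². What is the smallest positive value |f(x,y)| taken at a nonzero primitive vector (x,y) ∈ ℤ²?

translate: b→0 (≡12 mod 12), so (6,12,9)→(6,0,3)
flip: (6,0,3)→(3,0,6)
reduced (well bottom): (3,0,6) with a≤c, −a<b≤a
well minimum = a = 3

3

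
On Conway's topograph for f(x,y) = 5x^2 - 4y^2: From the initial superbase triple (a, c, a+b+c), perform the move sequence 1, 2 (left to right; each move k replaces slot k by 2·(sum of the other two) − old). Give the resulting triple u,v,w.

start (5,-4,1) = (f(1,0),f(0,1),f(1,1))
replace slot 1: 2·((-4)+1) − 5 = -11 → (-11,-4,1)
replace slot 2: 2·((-11)+1) − (-4) = -16 → (-11,-16,1)

-11,-16,1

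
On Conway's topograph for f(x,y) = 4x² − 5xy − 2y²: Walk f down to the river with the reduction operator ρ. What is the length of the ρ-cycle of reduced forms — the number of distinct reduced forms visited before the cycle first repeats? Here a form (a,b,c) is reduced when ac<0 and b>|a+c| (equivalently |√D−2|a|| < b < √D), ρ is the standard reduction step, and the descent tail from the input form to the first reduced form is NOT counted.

D = 57, ⌊√D⌋ = 7
descent: ρ → (-2,5,4)  [lands on river]
river: ρ → (4,3,-3)
river: ρ → (-3,3,4)
river: ρ → (4,5,-2)
river: ρ → (-2,7,1)
river: ρ → (1,7,-2)
ρ-cycle length = 6 (tail of 1 descent step not counted)

6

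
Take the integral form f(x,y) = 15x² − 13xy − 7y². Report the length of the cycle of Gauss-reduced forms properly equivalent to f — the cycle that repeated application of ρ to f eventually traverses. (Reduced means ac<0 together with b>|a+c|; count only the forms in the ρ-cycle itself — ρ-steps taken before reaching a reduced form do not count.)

D = 589, ⌊√D⌋ = 24
descent: ρ → (-7,13,15)  [lands on river]
river: ρ → (15,17,-5)
river: ρ → (-5,23,3)
river: ρ → (3,19,-19)
river: ρ → (-19,19,3)
river: ρ → (3,23,-5)
river: ρ → (-5,17,15)
river: ρ → (15,13,-7)
river: ρ → (-7,15,13)
river: ρ → (13,11,-9)
river: ρ → (-9,7,15)
river: ρ → (15,23,-1)
river: ρ → (-1,23,15)
river: ρ → (15,7,-9)
river: ρ → (-9,11,13)
river: ρ → (13,15,-7)
ρ-cycle length = 16 (tail of 1 descent step not counted)

16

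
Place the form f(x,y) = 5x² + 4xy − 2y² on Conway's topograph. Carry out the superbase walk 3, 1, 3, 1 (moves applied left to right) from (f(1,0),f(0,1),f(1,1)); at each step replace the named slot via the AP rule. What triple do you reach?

start (5,-2,7) = (f(1,0),f(0,1),f(1,1))
replace slot 3: 2·(5+(-2)) − 7 = -1 → (5,-2,-1)
replace slot 1: 2·((-2)+(-1)) − 5 = -11 → (-11,-2,-1)
replace slot 3: 2·((-11)+(-2)) − (-1) = -25 → (-11,-2,-25)
replace slot 1: 2·((-2)+(-25)) − (-11) = -43 → (-43,-2,-25)

-43,-2,-25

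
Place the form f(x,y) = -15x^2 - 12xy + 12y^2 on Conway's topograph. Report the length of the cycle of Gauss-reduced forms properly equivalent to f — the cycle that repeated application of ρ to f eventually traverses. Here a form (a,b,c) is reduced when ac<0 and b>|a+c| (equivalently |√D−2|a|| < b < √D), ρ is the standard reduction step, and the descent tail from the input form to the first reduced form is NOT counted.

D = 864, ⌊√D⌋ = 29
descent: ρ → (12,12,-15)  [lands on river]
river: ρ → (-15,18,9)
river: ρ → (9,18,-15)
river: ρ → (-15,12,12)
ρ-cycle length = 4 (tail of 1 descent step not counted)

4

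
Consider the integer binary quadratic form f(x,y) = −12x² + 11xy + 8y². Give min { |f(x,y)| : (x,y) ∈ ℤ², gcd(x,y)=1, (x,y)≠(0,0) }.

river: ρ → (8,21,-2)
river: ρ → (-2,19,18)
river: ρ → (18,17,-3)
river: ρ → (-3,19,12)
river: ρ → (12,5,-10)
river: ρ → (-10,15,7)
river: ρ → (7,13,-12)
river: ρ → (-12,11,8)
closes: descent 0, river 8
min |a| on river = 2

2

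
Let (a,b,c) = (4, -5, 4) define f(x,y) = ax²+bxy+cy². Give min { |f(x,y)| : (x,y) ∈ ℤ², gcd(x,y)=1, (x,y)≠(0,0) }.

translate: b→3 (≡-5 mod 8), so (4,-5,4)→(4,3,3)
flip: (4,3,3)→(3,-3,4)
translate: b→3 (≡-3 mod 6), so (3,-3,4)→(3,3,4)
reduced (well bottom): (3,3,4) with a≤c, −a<b≤a
well minimum = a = 3

3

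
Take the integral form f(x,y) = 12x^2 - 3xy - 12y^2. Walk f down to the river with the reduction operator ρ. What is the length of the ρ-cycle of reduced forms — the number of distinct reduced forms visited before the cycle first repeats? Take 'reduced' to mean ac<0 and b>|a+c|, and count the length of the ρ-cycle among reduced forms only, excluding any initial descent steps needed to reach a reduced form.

D = 585, ⌊√D⌋ = 24
descent: ρ → (-12,3,12)  [lands on river]
river: ρ → (12,21,-3)
river: ρ → (-3,21,12)
river: ρ → (12,3,-12)
river: ρ → (-12,21,3)
river: ρ → (3,21,-12)
ρ-cycle length = 6 (tail of 1 descent step not counted)

6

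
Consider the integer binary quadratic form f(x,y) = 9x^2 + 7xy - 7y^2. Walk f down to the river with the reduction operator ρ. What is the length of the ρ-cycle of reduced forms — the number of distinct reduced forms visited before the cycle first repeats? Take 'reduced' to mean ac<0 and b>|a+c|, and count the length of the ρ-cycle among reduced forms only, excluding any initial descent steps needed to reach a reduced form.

D = 301, ⌊√D⌋ = 17
river: ρ → (-7,7,9)
river: ρ → (9,11,-5)
river: ρ → (-5,9,11)
river: ρ → (11,13,-3)
river: ρ → (-3,17,1)
river: ρ → (1,17,-3)
river: ρ → (-3,13,11)
river: ρ → (11,9,-5)
river: ρ → (-5,11,9)
river: ρ → (9,7,-7)
ρ-cycle length = 10 (tail of 0 descent steps not counted)

10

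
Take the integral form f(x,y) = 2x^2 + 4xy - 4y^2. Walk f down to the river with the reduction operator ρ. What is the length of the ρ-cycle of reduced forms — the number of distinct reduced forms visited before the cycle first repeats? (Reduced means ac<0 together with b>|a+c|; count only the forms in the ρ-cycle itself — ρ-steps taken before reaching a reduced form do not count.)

D = 48, ⌊√D⌋ = 6
river: ρ → (-4,4,2)
river: ρ → (2,4,-4)
ρ-cycle length = 2 (tail of 0 descent steps not counted)

2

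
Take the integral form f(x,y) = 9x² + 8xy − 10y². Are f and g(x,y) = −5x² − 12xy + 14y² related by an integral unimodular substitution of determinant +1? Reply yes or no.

D₁ = 424, D₂ = 424
river cycle of f (length 18): (-10, 12, 7), (7, 16, -6), (-6, 20, 1), (1, 20, -6), (-6, 16, 7), (7, 12, -10), (-10, 8, 9), (9, 10, -9), (-9, 8, 10), (10, 12, -7), … (8 more)
river cycle of g (length 14): (14, 12, -5), (-5, 18, 5), (5, 12, -14), (-14, 16, 3), (3, 20, -2), (-2, 20, 3), (3, 16, -14), (-14, 12, 5), (5, 18, -5), (-5, 12, 14), … (4 more)
cycles differ ⇒ inequivalent

no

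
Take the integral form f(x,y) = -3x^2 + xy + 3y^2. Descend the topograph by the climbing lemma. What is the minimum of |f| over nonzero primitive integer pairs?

river: ρ → (3,5,-1)
river: ρ → (-1,5,3)
river: ρ → (3,1,-3)
river: ρ → (-3,5,1)
river: ρ → (1,5,-3)
river: ρ → (-3,1,3)
closes: descent 0, river 6
min |a| on river = 1

1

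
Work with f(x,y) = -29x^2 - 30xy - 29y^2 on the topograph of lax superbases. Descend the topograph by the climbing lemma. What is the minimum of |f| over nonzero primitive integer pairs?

translate: b→-28 (≡30 mod 58), so (29,30,29)→(29,-28,28)
flip: (29,-28,28)→(28,28,29)
reduced (well bottom): (28,28,29) with a≤c, −a<b≤a
well minimum |f| = |-28| = 28 (negative-definite)

28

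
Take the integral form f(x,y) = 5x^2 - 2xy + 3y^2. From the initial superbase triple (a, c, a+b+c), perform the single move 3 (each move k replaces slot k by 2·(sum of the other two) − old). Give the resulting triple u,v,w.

start (5,3,6) = (f(1,0),f(0,1),f(1,1))
replace slot 3: 2·(5+3) − 6 = 10 → (5,3,10)

5,3,10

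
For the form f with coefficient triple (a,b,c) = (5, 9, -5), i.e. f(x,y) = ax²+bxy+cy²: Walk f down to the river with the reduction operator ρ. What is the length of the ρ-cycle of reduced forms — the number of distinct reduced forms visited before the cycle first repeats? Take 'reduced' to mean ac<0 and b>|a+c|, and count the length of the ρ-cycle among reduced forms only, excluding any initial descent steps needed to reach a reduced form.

D = 181, ⌊√D⌋ = 13
river: ρ → (-5,11,3)
river: ρ → (3,13,-1)
river: ρ → (-1,13,3)
river: ρ → (3,11,-5)
river: ρ → (-5,9,5)
river: ρ → (5,11,-3)
river: ρ → (-3,13,1)
river: ρ → (1,13,-3)
river: ρ → (-3,11,5)
river: ρ → (5,9,-5)
ρ-cycle length = 10 (tail of 0 descent steps not counted)

10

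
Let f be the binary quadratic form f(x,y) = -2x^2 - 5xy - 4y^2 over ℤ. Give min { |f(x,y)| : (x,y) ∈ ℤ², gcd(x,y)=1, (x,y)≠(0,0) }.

translate: b→1 (≡5 mod 4), so (2,5,4)→(2,1,1)
flip: (2,1,1)→(1,-1,2)
translate: b→1 (≡-1 mod 2), so (1,-1,2)→(1,1,2)
reduced (well bottom): (1,1,2) with a≤c, −a<b≤a
well minimum |f| = |-1| = 1 (negative-definite)

1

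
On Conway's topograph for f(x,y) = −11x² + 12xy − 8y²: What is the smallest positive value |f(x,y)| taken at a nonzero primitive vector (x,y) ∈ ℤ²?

translate: b→10 (≡-12 mod 22), so (11,-12,8)→(11,10,7)
flip: (11,10,7)→(7,-10,11)
translate: b→4 (≡-10 mod 14), so (7,-10,11)→(7,4,8)
reduced (well bottom): (7,4,8) with a≤c, −a<b≤a
well minimum |f| = |-7| = 7 (negative-definite)

7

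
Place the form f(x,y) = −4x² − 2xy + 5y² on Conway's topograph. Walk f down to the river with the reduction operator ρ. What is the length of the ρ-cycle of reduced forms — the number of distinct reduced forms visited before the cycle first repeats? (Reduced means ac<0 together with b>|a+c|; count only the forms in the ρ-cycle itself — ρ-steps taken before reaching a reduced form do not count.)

D = 84, ⌊√D⌋ = 9
descent: ρ → (5,2,-4)  [lands on river]
river: ρ → (-4,6,3)
river: ρ → (3,6,-4)
river: ρ → (-4,2,5)
river: ρ → (5,8,-1)
river: ρ → (-1,8,5)
ρ-cycle length = 6 (tail of 1 descent step not counted)

6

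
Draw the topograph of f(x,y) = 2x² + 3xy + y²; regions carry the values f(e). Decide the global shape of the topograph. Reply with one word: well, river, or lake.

D = b²−4ac = 3² − 4·2·1 = 1
D = 1² is a perfect square ⇒ form factors over ℤ ⇒ lakes

lake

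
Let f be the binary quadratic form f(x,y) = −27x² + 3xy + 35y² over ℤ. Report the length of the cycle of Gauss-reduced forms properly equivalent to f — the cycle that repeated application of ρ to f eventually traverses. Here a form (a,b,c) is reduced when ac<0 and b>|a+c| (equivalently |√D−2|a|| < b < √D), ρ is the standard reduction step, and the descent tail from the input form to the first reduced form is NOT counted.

D = 3789, ⌊√D⌋ = 61
descent: ρ → (35,-3,-27)
descent: ρ → (-27,57,5)  [lands on river]
river: ρ → (5,53,-49)
river: ρ → (-49,45,9)
river: ρ → (9,45,-49)
river: ρ → (-49,53,5)
river: ρ → (5,57,-27)
river: ρ → (-27,51,11)
river: ρ → (11,59,-7)
river: ρ → (-7,53,35)
river: ρ → (35,17,-25)
river: ρ → (-25,33,27)
river: ρ → (27,21,-31)
river: ρ → (-31,41,17)
river: ρ → (17,61,-1)
river: ρ → (-1,61,17)
river: ρ → (17,41,-31)
river: ρ → (-31,21,27)
river: ρ → (27,33,-25)
river: ρ → (-25,17,35)
river: ρ → (35,53,-7)
river: ρ → (-7,59,11)
river: ρ → (11,51,-27)
ρ-cycle length = 22 (tail of 2 descent steps not counted)

22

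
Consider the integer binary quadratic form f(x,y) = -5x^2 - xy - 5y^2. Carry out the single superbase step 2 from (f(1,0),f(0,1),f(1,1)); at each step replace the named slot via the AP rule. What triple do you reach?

start (-5,-5,-11) = (f(1,0),f(0,1),f(1,1))
replace slot 2: 2·((-5)+(-11)) − (-5) = -27 → (-5,-27,-11)

-5,-27,-11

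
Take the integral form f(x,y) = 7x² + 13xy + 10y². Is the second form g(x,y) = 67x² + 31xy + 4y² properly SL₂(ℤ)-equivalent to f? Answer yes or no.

D₁ = -111, D₂ = -111
f: translate: b→-1 (≡13 mod 14), so (7,13,10)→(7,-1,4)
f: flip: (7,-1,4)→(4,1,7)
f: reduced (well bottom): (4,1,7) with a≤c, −a<b≤a
g: flip: (67,31,4)→(4,-31,67)
g: translate: b→1 (≡-31 mod 8), so (4,-31,67)→(4,1,7)
g: reduced (well bottom): (4,1,7) with a≤c, −a<b≤a
reduced forms (4, 1, 7) vs (4, 1, 7) ⇒ equivalent

yes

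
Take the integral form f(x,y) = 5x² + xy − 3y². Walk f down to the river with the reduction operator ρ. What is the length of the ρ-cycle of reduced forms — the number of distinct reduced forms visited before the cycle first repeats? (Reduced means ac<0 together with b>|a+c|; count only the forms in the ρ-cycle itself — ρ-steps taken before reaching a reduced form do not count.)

D = 61, ⌊√D⌋ = 7
descent: ρ → (-3,5,3)  [lands on river]
river: ρ → (3,7,-1)
river: ρ → (-1,7,3)
river: ρ → (3,5,-3)
river: ρ → (-3,7,1)
river: ρ → (1,7,-3)
ρ-cycle length = 6 (tail of 1 descent step not counted)

6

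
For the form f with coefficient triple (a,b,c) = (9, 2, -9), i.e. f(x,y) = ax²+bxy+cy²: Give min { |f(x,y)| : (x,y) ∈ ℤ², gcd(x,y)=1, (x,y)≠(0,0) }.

river: ρ → (-9,16,2)
river: ρ → (2,16,-9)
river: ρ → (-9,2,9)
river: ρ → (9,16,-2)
river: ρ → (-2,16,9)
river: ρ → (9,2,-9)
closes: descent 0, river 6
min |a| on river = 2

2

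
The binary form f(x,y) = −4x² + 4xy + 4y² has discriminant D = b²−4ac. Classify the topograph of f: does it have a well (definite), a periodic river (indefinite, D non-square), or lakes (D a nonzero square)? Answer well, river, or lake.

D = b²−4ac = 4² − 4·(-4)·4 = 80
D > 0 non-square ⇒ indefinite ⇒ periodic river

river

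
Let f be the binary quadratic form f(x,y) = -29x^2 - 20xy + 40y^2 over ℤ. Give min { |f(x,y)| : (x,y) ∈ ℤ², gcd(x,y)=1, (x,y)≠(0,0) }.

descent: ρ → (40,20,-29)  [lands on river]
river: ρ → (-29,38,31)
river: ρ → (31,24,-36)
river: ρ → (-36,48,19)
river: ρ → (19,66,-9)
river: ρ → (-9,60,40)
closes: descent 1, river 6
min |a| on river = 9

9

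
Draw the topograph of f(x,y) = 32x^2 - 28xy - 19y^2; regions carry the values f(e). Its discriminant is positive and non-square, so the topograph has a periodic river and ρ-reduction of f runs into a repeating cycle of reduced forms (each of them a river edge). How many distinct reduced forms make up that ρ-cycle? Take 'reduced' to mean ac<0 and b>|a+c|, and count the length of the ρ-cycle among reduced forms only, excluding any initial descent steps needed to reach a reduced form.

D = 3216, ⌊√D⌋ = 56
descent: ρ → (-19,28,32)  [lands on river]
river: ρ → (32,36,-15)
river: ρ → (-15,54,5)
river: ρ → (5,56,-4)
river: ρ → (-4,56,5)
river: ρ → (5,54,-15)
river: ρ → (-15,36,32)
river: ρ → (32,28,-19)
river: ρ → (-19,48,12)
river: ρ → (12,48,-19)
ρ-cycle length = 10 (tail of 1 descent step not counted)

10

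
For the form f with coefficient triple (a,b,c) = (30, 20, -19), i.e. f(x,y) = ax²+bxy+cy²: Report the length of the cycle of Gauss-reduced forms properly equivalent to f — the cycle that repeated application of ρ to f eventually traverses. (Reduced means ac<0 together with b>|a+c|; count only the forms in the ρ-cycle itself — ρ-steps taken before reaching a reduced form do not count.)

D = 2680, ⌊√D⌋ = 51
river: ρ → (-19,18,31)
river: ρ → (31,44,-6)
river: ρ → (-6,40,45)
river: ρ → (45,50,-1)
river: ρ → (-1,50,45)
river: ρ → (45,40,-6)
river: ρ → (-6,44,31)
river: ρ → (31,18,-19)
river: ρ → (-19,20,30)
river: ρ → (30,40,-9)
river: ρ → (-9,50,5)
river: ρ → (5,50,-9)
river: ρ → (-9,40,30)
river: ρ → (30,20,-19)
ρ-cycle length = 14 (tail of 0 descent steps not counted)

14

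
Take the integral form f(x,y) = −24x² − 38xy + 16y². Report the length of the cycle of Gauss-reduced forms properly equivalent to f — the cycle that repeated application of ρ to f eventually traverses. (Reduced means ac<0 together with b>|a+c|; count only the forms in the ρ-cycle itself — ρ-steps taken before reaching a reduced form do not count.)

D = 2980, ⌊√D⌋ = 54
descent: ρ → (16,38,-24)  [lands on river]
river: ρ → (-24,10,30)
river: ρ → (30,50,-4)
river: ρ → (-4,54,4)
river: ρ → (4,50,-30)
river: ρ → (-30,10,24)
river: ρ → (24,38,-16)
river: ρ → (-16,26,36)
river: ρ → (36,46,-6)
river: ρ → (-6,50,20)
river: ρ → (20,30,-26)
river: ρ → (-26,22,24)
river: ρ → (24,26,-24)
river: ρ → (-24,22,26)
river: ρ → (26,30,-20)
river: ρ → (-20,50,6)
river: ρ → (6,46,-36)
river: ρ → (-36,26,16)
ρ-cycle length = 18 (tail of 1 descent step not counted)

18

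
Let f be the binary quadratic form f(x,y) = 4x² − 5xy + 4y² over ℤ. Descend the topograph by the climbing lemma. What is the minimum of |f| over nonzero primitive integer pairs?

translate: b→3 (≡-5 mod 8), so (4,-5,4)→(4,3,3)
flip: (4,3,3)→(3,-3,4)
translate: b→3 (≡-3 mod 6), so (3,-3,4)→(3,3,4)
reduced (well bottom): (3,3,4) with a≤c, −a<b≤a
well minimum = a = 3

3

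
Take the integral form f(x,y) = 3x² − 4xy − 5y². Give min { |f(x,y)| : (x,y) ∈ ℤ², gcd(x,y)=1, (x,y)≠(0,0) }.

descent: ρ → (-5,4,3)  [lands on river]
river: ρ → (3,8,-1)
river: ρ → (-1,8,3)
river: ρ → (3,4,-5)
river: ρ → (-5,6,2)
river: ρ → (2,6,-5)
closes: descent 1, river 6
min |a| on river = 1

1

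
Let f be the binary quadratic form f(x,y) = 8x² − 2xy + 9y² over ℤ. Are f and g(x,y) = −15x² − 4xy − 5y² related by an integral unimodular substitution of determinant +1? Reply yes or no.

D₁ = -284, D₂ = -284
f: reduced (well bottom): (8,-2,9) with a≤c, −a<b≤a
g is negative-definite; reduce −g:
−g: flip: (15,4,5)→(5,-4,15)
−g: reduced (well bottom): (5,-4,15) with a≤c, −a<b≤a
flip sign back: reduced form of g is (-5,4,-15)
reduced forms (8, -2, 9) vs (-5, 4, -15) ⇒ inequivalent

no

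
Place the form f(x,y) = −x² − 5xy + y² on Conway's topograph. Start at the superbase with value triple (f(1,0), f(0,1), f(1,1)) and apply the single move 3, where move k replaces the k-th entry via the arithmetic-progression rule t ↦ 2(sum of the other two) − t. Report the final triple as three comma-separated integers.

start (-1,1,-5) = (f(1,0),f(0,1),f(1,1))
replace slot 3: 2·((-1)+1) − (-5) = 5 → (-1,1,5)

-1,1,5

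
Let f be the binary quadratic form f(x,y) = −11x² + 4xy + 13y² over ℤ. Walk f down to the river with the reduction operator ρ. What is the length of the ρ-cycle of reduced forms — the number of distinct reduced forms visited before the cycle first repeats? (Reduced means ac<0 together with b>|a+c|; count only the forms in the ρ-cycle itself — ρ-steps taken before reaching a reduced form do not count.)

D = 588, ⌊√D⌋ = 24
river: ρ → (13,22,-2)
river: ρ → (-2,22,13)
river: ρ → (13,4,-11)
river: ρ → (-11,18,6)
river: ρ → (6,18,-11)
river: ρ → (-11,4,13)
ρ-cycle length = 6 (tail of 0 descent steps not counted)

6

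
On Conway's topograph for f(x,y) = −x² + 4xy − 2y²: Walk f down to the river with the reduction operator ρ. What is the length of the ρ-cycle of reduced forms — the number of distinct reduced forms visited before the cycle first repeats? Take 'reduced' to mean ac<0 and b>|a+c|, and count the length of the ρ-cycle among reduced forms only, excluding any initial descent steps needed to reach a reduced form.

D = 8, ⌊√D⌋ = 2
descent: ρ → (-2,0,1)
descent: ρ → (1,2,-1)  [lands on river]
river: ρ → (-1,2,1)
ρ-cycle length = 2 (tail of 2 descent steps not counted)

2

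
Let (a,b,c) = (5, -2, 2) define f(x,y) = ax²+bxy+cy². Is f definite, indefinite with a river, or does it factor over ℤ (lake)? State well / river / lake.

D = b²−4ac = (-2)² − 4·5·2 = -36
D < 0 ⇒ definite ⇒ every region one sign ⇒ single well

well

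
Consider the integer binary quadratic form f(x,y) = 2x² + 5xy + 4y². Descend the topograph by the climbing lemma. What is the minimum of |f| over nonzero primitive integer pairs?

translate: b→1 (≡5 mod 4), so (2,5,4)→(2,1,1)
flip: (2,1,1)→(1,-1,2)
translate: b→1 (≡-1 mod 2), so (1,-1,2)→(1,1,2)
reduced (well bottom): (1,1,2) with a≤c, −a<b≤a
well minimum = a = 1

1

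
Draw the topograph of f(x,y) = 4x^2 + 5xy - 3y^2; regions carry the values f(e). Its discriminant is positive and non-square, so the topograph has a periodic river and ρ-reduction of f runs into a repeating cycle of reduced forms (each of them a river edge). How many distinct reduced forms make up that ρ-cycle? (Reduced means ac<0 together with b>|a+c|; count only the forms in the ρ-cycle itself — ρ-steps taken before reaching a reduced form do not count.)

D = 73, ⌊√D⌋ = 8
river: ρ → (-3,7,2)
river: ρ → (2,5,-6)
river: ρ → (-6,7,1)
river: ρ → (1,7,-6)
river: ρ → (-6,5,2)
river: ρ → (2,7,-3)
river: ρ → (-3,5,4)
river: ρ → (4,3,-4)
river: ρ → (-4,5,3)
river: ρ → (3,7,-2)
river: ρ → (-2,5,6)
river: ρ → (6,7,-1)
river: ρ → (-1,7,6)
river: ρ → (6,5,-2)
river: ρ → (-2,7,3)
river: ρ → (3,5,-4)
river: ρ → (-4,3,4)
river: ρ → (4,5,-3)
ρ-cycle length = 18 (tail of 0 descent steps not counted)

18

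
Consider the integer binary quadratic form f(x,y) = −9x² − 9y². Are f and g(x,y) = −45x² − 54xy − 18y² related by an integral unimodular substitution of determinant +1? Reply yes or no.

D₁ = -324, D₂ = -324
f is negative-definite; reduce −f:
−f: reduced (well bottom): (9,0,9) with a≤c, −a<b≤a
flip sign back: reduced form of f is (-9,0,-9)
g is negative-definite; reduce −g:
−g: translate: b→-36 (≡54 mod 90), so (45,54,18)→(45,-36,9)
−g: flip: (45,-36,9)→(9,36,45)
−g: translate: b→0 (≡36 mod 18), so (9,36,45)→(9,0,9)
−g: reduced (well bottom): (9,0,9) with a≤c, −a<b≤a
flip sign back: reduced form of g is (-9,0,-9)
reduced forms (-9, 0, -9) vs (-9, 0, -9) ⇒ equivalent

yes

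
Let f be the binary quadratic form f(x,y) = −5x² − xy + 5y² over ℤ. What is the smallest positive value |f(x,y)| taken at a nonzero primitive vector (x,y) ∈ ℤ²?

descent: ρ → (5,1,-5)  [lands on river]
river: ρ → (-5,9,1)
river: ρ → (1,9,-5)
river: ρ → (-5,1,5)
river: ρ → (5,9,-1)
river: ρ → (-1,9,5)
closes: descent 1, river 6
min |a| on river = 1

1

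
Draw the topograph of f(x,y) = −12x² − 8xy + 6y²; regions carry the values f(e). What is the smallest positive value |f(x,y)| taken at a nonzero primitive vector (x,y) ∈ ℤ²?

descent: ρ → (6,8,-12)  [lands on river]
river: ρ → (-12,16,2)
river: ρ → (2,16,-12)
river: ρ → (-12,8,6)
river: ρ → (6,16,-4)
river: ρ → (-4,16,6)
closes: descent 1, river 6
min |a| on river = 2

2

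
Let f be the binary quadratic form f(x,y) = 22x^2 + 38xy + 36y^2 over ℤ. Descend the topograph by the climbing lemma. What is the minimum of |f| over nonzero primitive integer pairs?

translate: b→-6 (≡38 mod 44), so (22,38,36)→(22,-6,20)
flip: (22,-6,20)→(20,6,22)
reduced (well bottom): (20,6,22) with a≤c, −a<b≤a
well minimum = a = 20

20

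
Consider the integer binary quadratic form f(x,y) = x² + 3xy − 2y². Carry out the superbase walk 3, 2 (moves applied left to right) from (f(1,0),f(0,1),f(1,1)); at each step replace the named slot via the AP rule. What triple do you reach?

start (1,-2,2) = (f(1,0),f(0,1),f(1,1))
replace slot 3: 2·(1+(-2)) − 2 = -4 → (1,-2,-4)
replace slot 2: 2·(1+(-4)) − (-2) = -4 → (1,-4,-4)

1,-4,-4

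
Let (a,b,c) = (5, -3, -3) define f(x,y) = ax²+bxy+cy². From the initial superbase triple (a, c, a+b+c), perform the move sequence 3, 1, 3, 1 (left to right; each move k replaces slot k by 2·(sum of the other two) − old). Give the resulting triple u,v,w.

start (5,-3,-1) = (f(1,0),f(0,1),f(1,1))
replace slot 3: 2·(5+(-3)) − (-1) = 5 → (5,-3,5)
replace slot 1: 2·((-3)+5) − 5 = -1 → (-1,-3,5)
replace slot 3: 2·((-1)+(-3)) − 5 = -13 → (-1,-3,-13)
replace slot 1: 2·((-3)+(-13)) − (-1) = -31 → (-31,-3,-13)

-31,-3,-13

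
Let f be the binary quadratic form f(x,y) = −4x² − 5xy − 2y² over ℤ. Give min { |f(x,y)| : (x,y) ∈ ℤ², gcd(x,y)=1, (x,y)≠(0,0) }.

translate: b→-3 (≡5 mod 8), so (4,5,2)→(4,-3,1)
flip: (4,-3,1)→(1,3,4)
translate: b→1 (≡3 mod 2), so (1,3,4)→(1,1,2)
reduced (well bottom): (1,1,2) with a≤c, −a<b≤a
well minimum |f| = |-1| = 1 (negative-definite)

1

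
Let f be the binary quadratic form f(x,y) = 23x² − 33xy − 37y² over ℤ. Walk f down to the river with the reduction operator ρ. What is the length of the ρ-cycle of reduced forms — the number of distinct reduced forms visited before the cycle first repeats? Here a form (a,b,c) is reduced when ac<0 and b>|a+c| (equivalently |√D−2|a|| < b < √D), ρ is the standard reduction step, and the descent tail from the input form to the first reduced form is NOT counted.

D = 4493, ⌊√D⌋ = 67
descent: ρ → (-37,33,23)  [lands on river]
river: ρ → (23,59,-11)
river: ρ → (-11,51,43)
river: ρ → (43,35,-19)
river: ρ → (-19,41,37)
river: ρ → (37,33,-23)
river: ρ → (-23,59,11)
river: ρ → (11,51,-43)
river: ρ → (-43,35,19)
river: ρ → (19,41,-37)
ρ-cycle length = 10 (tail of 1 descent step not counted)

10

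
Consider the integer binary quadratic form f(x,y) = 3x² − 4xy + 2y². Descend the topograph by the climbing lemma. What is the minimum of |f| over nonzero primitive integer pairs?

translate: b→2 (≡-4 mod 6), so (3,-4,2)→(3,2,1)
flip: (3,2,1)→(1,-2,3)
translate: b→0 (≡-2 mod 2), so (1,-2,3)→(1,0,2)
reduced (well bottom): (1,0,2) with a≤c, −a<b≤a
well minimum = a = 1

1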